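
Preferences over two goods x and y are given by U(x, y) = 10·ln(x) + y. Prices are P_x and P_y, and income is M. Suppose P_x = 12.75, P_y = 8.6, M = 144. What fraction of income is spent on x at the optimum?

share on x = 0.5972

MU_x = 10/x, MU_y = 1. Tangency: 10/x = P_x/P_y.
So x*(P_x,P_y) = 10·P_y/P_x, independent of income; and y* = (M − 10·P_y)/P_y.
At the given prices: x* = 10·8.6/12.75 = 6.7451, and y* = 6.7442.
Expenditure on x: 12.75·6.7451 = 86; share = 0.5972.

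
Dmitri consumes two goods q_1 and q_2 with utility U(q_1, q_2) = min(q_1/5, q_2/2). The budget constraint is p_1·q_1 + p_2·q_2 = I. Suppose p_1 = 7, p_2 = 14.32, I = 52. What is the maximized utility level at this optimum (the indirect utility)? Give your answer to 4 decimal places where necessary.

Leontief preferences: the optimum is at the kink where q_1/5 = q_2/2, i.e. q_2 = (2/5)·q_1.
Budget: p_1·q_1 + p_2·(2/5)·q_1 = I, so (5·p_1 + 2·p_2)·q_1 = 5·I.
Demand: q_1*(p_1,p_2,I) = 5·I/(5·p_1 + 2·p_2), q_2* = 2·I/(5·p_1 + 2·p_2).
Here 5·7 + 2·14.32 = 63.64, giving q_1* = 4.0855 and q_2* = 1.6342.
Utility at the optimum: U(4.0855, 1.6342) = 0.8171.

V = 0.8171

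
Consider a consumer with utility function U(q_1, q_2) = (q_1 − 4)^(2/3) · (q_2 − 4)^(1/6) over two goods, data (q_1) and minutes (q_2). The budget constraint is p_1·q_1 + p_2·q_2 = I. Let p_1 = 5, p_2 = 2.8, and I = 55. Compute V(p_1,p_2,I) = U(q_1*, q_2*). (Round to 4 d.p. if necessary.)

V = 2.664

MRS = 4·(q_2−4)/(q_1−4). Tangency with p_1/p_2 gives q_2−4 = (1/4)·(p_1/p_2)·(q_1−4).
After buying the subsistence bundle (4, 4), a share 0.8 of the remaining income goes to q_1: q_1* = 4 + 0.8·(I − 4p_1 − 4p_2)/p_1.
Discretionary income = 55 − 4·5 − 4·2.8 = 23.8; q_1* = 4 + 0.8·23.8/5 = 7.808; q_2* = 4 + 0.2·23.8/2.8 = 5.7.
Utility at the optimum: U(7.808, 5.7) = 2.664.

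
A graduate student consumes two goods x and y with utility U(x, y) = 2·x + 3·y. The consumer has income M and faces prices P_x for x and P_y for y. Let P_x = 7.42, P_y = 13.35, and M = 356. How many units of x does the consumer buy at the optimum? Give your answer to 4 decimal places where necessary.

x* = 47.9784

Perfect substitutes: compare marginal utility per dollar. 2/P_x vs 3/P_y → 0.2695 vs 0.2247.
x gives more utility per dollar, so spend all income on x: x* = M/P_x, y* = 0.
Numerically: x* = 47.9784, y* = 0.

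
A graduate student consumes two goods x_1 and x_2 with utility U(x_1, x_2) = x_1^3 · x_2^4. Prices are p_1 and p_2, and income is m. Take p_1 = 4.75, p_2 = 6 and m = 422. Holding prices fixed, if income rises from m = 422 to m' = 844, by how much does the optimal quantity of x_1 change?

MU_x_1/MU_x_2 = (3·x_2)/(4·x_1); tangency sets this equal to p_1/p_2.
So 3·p_2·x_2 = 4·p_1·x_1; combined with the budget, a share 3/7 of income goes to x_1.
Demand: x_1*(p_1,p_2,m) = 3/7·m/p_1 and x_2* = 4/7·m/p_2.
At p_1=4.75, p_2=6, m=422: x_1* = 3/7·422/4.75 = 38.0752.
At m' = 844: x_1* = 76.1504. Change: 76.1504 − 38.0752 = 38.0752.

Δx_1* = 38.0752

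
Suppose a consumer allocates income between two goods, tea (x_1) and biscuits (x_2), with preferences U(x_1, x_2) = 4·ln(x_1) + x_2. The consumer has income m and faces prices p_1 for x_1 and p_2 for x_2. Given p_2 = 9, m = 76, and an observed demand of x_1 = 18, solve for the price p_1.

p_1 = 2

Set MRS = p_1/p_2: (4/x_1)/1 = p_1/p_2.
So x_1*(p_1,p_2) = 4·p_2/p_1, independent of income; and x_2* = (m − 4·p_2)/p_2.
Set x_1* = 18 in the demand function and solve for p_1: p_1 = 2.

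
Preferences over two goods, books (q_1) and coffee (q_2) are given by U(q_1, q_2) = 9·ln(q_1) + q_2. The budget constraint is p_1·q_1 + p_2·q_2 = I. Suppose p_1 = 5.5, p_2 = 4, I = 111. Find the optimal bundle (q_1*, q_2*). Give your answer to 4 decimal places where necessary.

MU_q_1 = 9/q_1, MU_q_2 = 1. Tangency: 9/q_1 = p_1/p_2.
So q_1*(p_1,p_2) = 9·p_2/p_1, independent of income; and q_2* = (I − 9·p_2)/p_2.
At the given prices: q_1* = 9·4/5.5 = 6.5455, and q_2* = 18.75.

q_1* = 6.5455, q_2* = 18.75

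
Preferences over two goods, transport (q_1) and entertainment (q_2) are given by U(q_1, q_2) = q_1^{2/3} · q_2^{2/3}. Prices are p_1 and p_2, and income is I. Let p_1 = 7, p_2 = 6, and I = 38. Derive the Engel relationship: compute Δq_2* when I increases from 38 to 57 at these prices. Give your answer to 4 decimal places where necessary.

Δq_2* = 1.5833

The MRS is q_2/q_1. Set MRS = p_1/p_2.
So 2/3·p_2·q_2 = 2/3·p_1·q_1; combined with the budget, a share 0.5 of income goes to q_1.
Demand: q_1*(p_1,p_2,I) = 0.5·I/p_1 and q_2* = 0.5·I/p_2.
At p_1=7, p_2=6, I=38: q_2* = 0.5·38/6 = 3.1667.
At I' = 57: q_2* = 4.75. Change: 4.75 − 3.1667 = 1.5833.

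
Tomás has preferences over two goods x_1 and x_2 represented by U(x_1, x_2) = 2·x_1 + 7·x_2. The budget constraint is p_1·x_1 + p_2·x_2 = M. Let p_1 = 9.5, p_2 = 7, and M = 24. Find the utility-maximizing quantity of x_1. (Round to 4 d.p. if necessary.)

x_2 gives more utility per dollar, so spend all income on x_2: x_2* = M/p_2, x_1* = 0.
Numerically: x_1* = 0, x_2* = 3.4286.

x_1* = 0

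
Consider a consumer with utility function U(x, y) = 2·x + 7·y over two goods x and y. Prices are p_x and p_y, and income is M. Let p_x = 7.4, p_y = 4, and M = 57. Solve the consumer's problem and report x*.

x* = 0

Perfect substitutes: compare marginal utility per dollar. 2/p_x vs 7/p_y → 0.2703 vs 1.75.
y gives more utility per dollar, so spend all income on y: y* = M/p_y, x* = 0.
Numerically: x* = 0, y* = 14.25.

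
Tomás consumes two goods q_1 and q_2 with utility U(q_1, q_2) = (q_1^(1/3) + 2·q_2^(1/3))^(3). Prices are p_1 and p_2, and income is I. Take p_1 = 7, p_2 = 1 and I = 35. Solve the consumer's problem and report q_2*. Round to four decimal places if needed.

q_2* = 30.8743

From the CES first-order condition, (1/2)·(q_2/q_1)^(2/3) = p_1/p_2.
Solve for the ratio: q_2/q_1 = [2·p_1/p_2]^(1.5).
Substitute q_2 = (q_2/q_1)·q_1 into the budget: q_1* = I/(p_1 + p_2·(q_2/q_1)).
Numerically q_2/q_1 = 52.383203, so q_1* = 35/(7 + 1·52.383203) = 0.5894 and q_2* = 52.383203·0.5894 = 30.8743.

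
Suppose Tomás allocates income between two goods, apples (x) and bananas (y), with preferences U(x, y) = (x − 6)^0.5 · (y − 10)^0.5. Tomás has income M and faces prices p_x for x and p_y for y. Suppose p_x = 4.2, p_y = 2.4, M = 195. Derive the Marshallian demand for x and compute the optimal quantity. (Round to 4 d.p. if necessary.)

Discretionary income = 195 − 6·4.2 − 10·2.4 = 145.8; x* = 6 + 0.5·145.8/4.2 = 23.3571.

x* = 23.3571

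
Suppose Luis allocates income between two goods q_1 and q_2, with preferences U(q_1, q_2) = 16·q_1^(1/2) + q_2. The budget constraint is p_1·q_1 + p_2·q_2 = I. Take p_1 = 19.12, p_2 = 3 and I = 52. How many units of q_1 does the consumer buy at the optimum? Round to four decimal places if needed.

Set MRS = p_1/p_2: 8·q_1^(−1/2) = p_1/p_2.
Solve: √q_1 = 8·p_2/p_1, so q_1*(p_1,p_2) = (8·p_2/p_1)², and q_2* = (I − p_1·q_1*)/p_2.
Plugging in: q_1* = (8·3/19.12)² = 1.5756.

q_1* = 1.5756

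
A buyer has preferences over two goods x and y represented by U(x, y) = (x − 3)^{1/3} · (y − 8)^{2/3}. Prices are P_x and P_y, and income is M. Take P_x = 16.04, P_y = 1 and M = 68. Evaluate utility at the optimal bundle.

Let x' = x−3, y' = y−8. MRS = (1/2)·y'/x' = P_x/P_y.
After buying the subsistence bundle (3, 8), a share 1/3 of the remaining income goes to x: x* = 3 + 1/3·(M − 3P_x − 8P_y)/P_x.
Discretionary income = 68 − 3·16.04 − 8·1 = 11.88; x* = 3 + 1/3·11.88/16.04 = 3.2469; y* = 8 + 2/3·11.88/1 = 15.92.
Utility at the optimum: U(3.2469, 15.92) = 2.4926.

V = 2.4926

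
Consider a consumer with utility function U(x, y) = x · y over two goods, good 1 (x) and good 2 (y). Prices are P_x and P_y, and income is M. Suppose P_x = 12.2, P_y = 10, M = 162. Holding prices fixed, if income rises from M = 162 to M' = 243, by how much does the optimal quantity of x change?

Δx* = 3.3197

Tangency: MRS = y/x = P_x/P_y.
Rearranging, P_y·y = P_x·x. Substituting into the budget gives P_x·x·(1 + 1) = M.
Demand: x*(P_x,P_y,M) = 0.5·M/P_x and y* = 0.5·M/P_y.
At P_x=12.2, P_y=10, M=162: x* = 0.5·162/12.2 = 6.6393.
At M' = 243: x* = 9.959. Change: 9.959 − 6.6393 = 3.3197.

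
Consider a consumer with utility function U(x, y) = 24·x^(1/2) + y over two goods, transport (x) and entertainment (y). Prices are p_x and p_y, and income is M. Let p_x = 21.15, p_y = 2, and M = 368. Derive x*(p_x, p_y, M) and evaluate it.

Set MRS = p_x/p_y: 12·x^(−1/2) = p_x/p_y.
Solve: √x = 12·p_y/p_x, so x*(p_x,p_y) = (12·p_y/p_x)², and y* = (M − p_x·x*)/p_y.
Plugging in: x* = (12·2/21.15)² = 1.2877.

x* = 1.2877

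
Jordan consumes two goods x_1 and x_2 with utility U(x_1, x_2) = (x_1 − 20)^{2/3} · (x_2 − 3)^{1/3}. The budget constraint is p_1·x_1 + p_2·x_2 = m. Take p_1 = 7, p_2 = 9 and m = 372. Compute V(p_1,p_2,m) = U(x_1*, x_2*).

V = 14.2508

Let x_1' = x_1−20, x_2' = x_2−3. MRS = 2·x_2'/x_1' = p_1/p_2.
Substituting into the budget: x_1* = 20 + 2/3·(m − 20·p_1 − 3·p_2)/p_1, and x_2* = 3 + 1/3·(…)/p_2.
Discretionary income = 372 − 20·7 − 3·9 = 205; x_1* = 20 + 2/3·205/7 = 39.5238; x_2* = 3 + 1/3·205/9 = 10.5926.
Utility at the optimum: U(39.5238, 10.5926) = 14.2508.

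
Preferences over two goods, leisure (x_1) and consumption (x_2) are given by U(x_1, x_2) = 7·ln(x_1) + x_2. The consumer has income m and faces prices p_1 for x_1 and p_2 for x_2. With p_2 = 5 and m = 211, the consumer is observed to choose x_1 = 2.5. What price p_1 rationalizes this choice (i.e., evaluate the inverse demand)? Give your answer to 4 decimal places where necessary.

p_1 = 14

MU_x_1 = 7/x_1, MU_x_2 = 1. Tangency: 7/x_1 = p_1/p_2.
So x_1*(p_1,p_2) = 7·p_2/p_1, independent of income; and x_2* = (m − 7·p_2)/p_2.
Set x_1* = 2.5 in the demand function and solve for p_1: p_1 = 14.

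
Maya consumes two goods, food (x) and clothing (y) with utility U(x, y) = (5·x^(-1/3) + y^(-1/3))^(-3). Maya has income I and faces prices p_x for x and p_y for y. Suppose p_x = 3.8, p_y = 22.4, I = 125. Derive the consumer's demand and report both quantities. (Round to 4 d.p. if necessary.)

MU_x ∝ 5·x^(-4/3), MU_y ∝ y^(-4/3), so MRS = 5·(y/x)^(4/3) = p_x/p_y.
Solve for the ratio: y/x = [(1/5)·p_x/p_y]^(0.75).
With the ratio pinned down, the budget gives x* = I/(p_x + p_y·(y/x)) and y* = (y/x)·x*.
Numerically y/x = 0.079054, so x* = 125/(3.8 + 22.4·0.079054) = 22.4384 and y* = 0.079054·22.4384 = 1.7738.

x* = 22.4384, y* = 1.7738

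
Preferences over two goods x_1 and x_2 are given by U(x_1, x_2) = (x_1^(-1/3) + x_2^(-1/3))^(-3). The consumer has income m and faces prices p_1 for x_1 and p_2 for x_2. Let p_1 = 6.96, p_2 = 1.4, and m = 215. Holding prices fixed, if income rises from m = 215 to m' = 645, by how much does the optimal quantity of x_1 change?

MU_x_1 ∝ x_1^(-4/3), MU_x_2 ∝ x_2^(-4/3), so MRS = (x_2/x_1)^(4/3) = p_1/p_2.
Hence x_2/x_1 = (p_1/p_2)^(1/(4/3)), i.e. raised to the 0.75 power.
With the ratio pinned down, the budget gives x_1* = m/(p_1 + p_2·(x_2/x_1)) and x_2* = (x_2/x_1)·x_1*.
Numerically x_2/x_1 = 3.329361, so x_1* = 215/(6.96 + 1.4·3.329361) = 18.5008.
At m' = 645: x_1* = 55.5025. Change: 55.5025 − 18.5008 = 37.0016.

Δx_1* = 37.0016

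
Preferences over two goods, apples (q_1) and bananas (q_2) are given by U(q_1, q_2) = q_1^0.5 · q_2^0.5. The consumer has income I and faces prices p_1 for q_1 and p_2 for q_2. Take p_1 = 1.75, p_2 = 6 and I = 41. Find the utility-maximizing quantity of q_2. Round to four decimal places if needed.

q_2* = 3.4167

The MRS is q_2/q_1. Set MRS = p_1/p_2.
Rearranging, p_2·q_2 = p_1·q_1. Substituting into the budget gives p_1·q_1·(1 + 1) = I.
Demand: q_1*(p_1,p_2,I) = 0.5·I/p_1 and q_2* = 0.5·I/p_2.
At p_1=1.75, p_2=6, I=41: q_2* = 0.5·41/6 = 3.4167.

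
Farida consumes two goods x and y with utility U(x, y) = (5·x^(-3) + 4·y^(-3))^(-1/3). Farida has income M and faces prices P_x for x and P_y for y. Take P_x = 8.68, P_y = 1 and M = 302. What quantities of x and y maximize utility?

x* = 29.311, y* = 47.5809

Substitute y = (y/x)·x into the budget: x* = M/(P_x + P_y·(y/x)).
Numerically y/x = 1.623314, so x* = 302/(8.68 + 1·1.623314) = 29.311 and y* = 1.623314·29.311 = 47.5809.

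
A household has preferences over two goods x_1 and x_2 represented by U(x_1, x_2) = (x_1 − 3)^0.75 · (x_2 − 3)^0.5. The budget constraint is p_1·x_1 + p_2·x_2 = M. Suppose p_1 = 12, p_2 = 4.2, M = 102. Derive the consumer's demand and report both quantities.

x_1* = 5.67, x_2* = 8.0857

Substituting into the budget: x_1* = 3 + 0.6·(M − 3·p_1 − 3·p_2)/p_1, and x_2* = 3 + 0.4·(…)/p_2.
Discretionary income = 102 − 3·12 − 3·4.2 = 53.4; x_1* = 3 + 0.6·53.4/12 = 5.67; x_2* = 3 + 0.4·53.4/4.2 = 8.0857.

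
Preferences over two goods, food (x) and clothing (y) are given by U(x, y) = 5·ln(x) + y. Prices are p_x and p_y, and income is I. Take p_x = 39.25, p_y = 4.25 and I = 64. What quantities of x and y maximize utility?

Set MRS = p_x/p_y: (5/x)/1 = p_x/p_y.
So x*(p_x,p_y) = 5·p_y/p_x, independent of income; and y* = (I − 5·p_y)/p_y.
At the given prices: x* = 5·4.25/39.25 = 0.5414, and y* = 10.0588.

x* = 0.5414, y* = 10.0588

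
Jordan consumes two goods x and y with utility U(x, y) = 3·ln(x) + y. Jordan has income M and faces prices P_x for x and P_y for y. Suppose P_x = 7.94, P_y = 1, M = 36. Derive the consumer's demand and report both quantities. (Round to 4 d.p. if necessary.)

MU_x = 3/x, MU_y = 1. Tangency: 3/x = P_x/P_y.
So x*(P_x,P_y) = 3·P_y/P_x, independent of income; and y* = (M − 3·P_y)/P_y.
At the given prices: x* = 3·1/7.94 = 0.3778, and y* = 33.

x* = 0.3778, y* = 33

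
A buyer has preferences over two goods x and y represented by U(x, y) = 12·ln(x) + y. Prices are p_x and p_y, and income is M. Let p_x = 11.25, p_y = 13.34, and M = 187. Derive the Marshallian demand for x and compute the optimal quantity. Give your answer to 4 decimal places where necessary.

MU_x = 12/x, MU_y = 1. Tangency: 12/x = p_x/p_y.
So x*(p_x,p_y) = 12·p_y/p_x, independent of income; and y* = (M − 12·p_y)/p_y.
At the given prices: x* = 12·13.34/11.25 = 14.2293.

x* = 14.2293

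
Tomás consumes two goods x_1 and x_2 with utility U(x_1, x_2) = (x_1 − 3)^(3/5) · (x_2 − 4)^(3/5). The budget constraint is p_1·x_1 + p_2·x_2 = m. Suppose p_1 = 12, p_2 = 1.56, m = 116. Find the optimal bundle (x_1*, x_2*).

x_1* = 6.0733, x_2* = 27.641

Let x_1' = x_1−3, x_2' = x_2−4. MRS = x_2'/x_1' = p_1/p_2.
Substituting into the budget: x_1* = 3 + 0.5·(m − 3·p_1 − 4·p_2)/p_1, and x_2* = 4 + 0.5·(…)/p_2.
Discretionary income = 116 − 3·12 − 4·1.56 = 73.76; x_1* = 3 + 0.5·73.76/12 = 6.0733; x_2* = 4 + 0.5·73.76/1.56 = 27.641.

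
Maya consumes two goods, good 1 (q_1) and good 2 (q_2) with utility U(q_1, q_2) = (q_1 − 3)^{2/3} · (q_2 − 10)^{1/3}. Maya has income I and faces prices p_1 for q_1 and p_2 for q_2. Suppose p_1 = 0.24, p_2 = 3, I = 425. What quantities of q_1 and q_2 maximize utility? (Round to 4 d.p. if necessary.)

q_1* = 1098.2222, q_2* = 53.8089

After buying the subsistence bundle (3, 10), a share 2/3 of the remaining income goes to q_1: q_1* = 3 + 2/3·(I − 3p_1 − 10p_2)/p_1.
Discretionary income = 425 − 3·0.24 − 10·3 = 394.28; q_1* = 3 + 2/3·394.28/0.24 = 1098.2222; q_2* = 10 + 1/3·394.28/3 = 53.8089.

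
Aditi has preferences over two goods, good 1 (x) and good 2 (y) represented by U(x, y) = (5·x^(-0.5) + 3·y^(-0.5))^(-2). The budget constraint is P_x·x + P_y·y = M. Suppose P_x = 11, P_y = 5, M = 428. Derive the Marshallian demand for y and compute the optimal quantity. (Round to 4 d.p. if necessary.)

With the ratio pinned down, the budget gives x* = M/(P_x + P_y·(y/x)) and y* = (y/x)·x*.
Numerically y/x = 1.203324, so x* = 428/(11 + 5·1.203324) = 25.1519 and y* = 1.203324·25.1519 = 30.2659.

y* = 30.2659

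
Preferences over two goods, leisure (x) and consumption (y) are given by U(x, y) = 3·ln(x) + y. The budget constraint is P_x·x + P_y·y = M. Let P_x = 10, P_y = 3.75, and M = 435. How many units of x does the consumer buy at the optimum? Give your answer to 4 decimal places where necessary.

x* = 1.125

MU_x = 3/x, MU_y = 1. Tangency: 3/x = P_x/P_y.
So x*(P_x,P_y) = 3·P_y/P_x, independent of income; and y* = (M − 3·P_y)/P_y.
At the given prices: x* = 3·3.75/10 = 1.125.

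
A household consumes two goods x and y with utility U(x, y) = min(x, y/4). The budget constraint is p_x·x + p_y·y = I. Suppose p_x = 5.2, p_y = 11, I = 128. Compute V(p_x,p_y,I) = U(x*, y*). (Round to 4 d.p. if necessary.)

With perfect complements, no substitution: consume in ratio x:y = 1:4.
Budget: p_x·x + p_y·4·x = I, so (p_x + 4·p_y)·x = I.
Demand: x*(p_x,p_y,I) = I/(p_x + 4·p_y), y* = 4·I/(p_x + 4·p_y).
Here 5.2 + 4·11 = 49.2, giving x* = 2.6016 and y* = 10.4065.
Utility at the optimum: U(2.6016, 10.4065) = 2.6016.

V = 2.6016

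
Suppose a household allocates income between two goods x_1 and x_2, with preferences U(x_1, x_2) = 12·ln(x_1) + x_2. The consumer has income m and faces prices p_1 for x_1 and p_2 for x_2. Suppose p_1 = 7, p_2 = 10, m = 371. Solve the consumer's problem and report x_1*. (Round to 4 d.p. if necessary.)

x_1* = 17.1429

At the given prices: x_1* = 12·10/7 = 17.1429.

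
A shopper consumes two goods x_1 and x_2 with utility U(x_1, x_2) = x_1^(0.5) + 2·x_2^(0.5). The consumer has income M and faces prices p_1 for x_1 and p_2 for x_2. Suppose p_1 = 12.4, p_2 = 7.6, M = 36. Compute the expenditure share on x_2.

MRS = MU_x_1/MU_x_2 = (1/2)·(x_2/x_1)^(0.5). Set equal to p_1/p_2.
Solve for the ratio: x_2/x_1 = [2·p_1/p_2]^(2).
Substitute x_2 = (x_2/x_1)·x_1 into the budget: x_1* = M/(p_1 + p_2·(x_2/x_1)).
Numerically x_2/x_1 = 10.648199, so x_1* = 36/(12.4 + 7.6·10.648199) = 0.3857 and x_2* = 10.648199·0.3857 = 4.1075.
Expenditure on x_2: 7.6·4.1075 = 31.2168; share = 0.8671.

share on x_2 = 0.8671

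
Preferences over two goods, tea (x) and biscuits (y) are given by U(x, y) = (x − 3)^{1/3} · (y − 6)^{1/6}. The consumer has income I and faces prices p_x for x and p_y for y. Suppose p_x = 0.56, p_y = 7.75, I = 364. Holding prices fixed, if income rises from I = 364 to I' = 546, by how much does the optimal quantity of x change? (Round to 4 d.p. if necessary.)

Δx* = 216.6667

Let x' = x−3, y' = y−6. MRS = 2·y'/x' = p_x/p_y.
After buying the subsistence bundle (3, 6), a share 2/3 of the remaining income goes to x: x* = 3 + 2/3·(I − 3p_x − 6p_y)/p_x.
Discretionary income = 364 − 3·0.56 − 6·7.75 = 315.82; x* = 3 + 2/3·315.82/0.56 = 378.9762.
At I' = 546: x* = 595.6429. Change: 595.6429 − 378.9762 = 216.6667.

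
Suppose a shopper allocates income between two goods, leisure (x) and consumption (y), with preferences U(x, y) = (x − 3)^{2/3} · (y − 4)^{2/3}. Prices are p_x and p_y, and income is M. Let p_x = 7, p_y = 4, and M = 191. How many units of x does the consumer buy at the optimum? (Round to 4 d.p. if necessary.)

x* = 14

MRS = (y−4)/(x−3). Tangency with p_x/p_y gives y−4 = (p_x/p_y)·(x−3).
Substituting into the budget: x* = 3 + 0.5·(M − 3·p_x − 4·p_y)/p_x, and y* = 4 + 0.5·(…)/p_y.
Discretionary income = 191 − 3·7 − 4·4 = 154; x* = 3 + 0.5·154/7 = 14.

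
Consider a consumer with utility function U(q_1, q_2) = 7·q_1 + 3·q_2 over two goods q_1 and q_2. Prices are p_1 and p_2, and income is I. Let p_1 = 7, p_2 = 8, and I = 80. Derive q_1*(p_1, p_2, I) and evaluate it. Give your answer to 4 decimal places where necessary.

q_1* = 11.4286

Numerically: q_1* = 11.4286, q_2* = 0.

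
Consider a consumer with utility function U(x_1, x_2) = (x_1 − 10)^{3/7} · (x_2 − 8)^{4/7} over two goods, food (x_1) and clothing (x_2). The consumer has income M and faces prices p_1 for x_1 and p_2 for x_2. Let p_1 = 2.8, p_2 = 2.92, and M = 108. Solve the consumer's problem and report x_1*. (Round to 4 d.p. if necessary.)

x_1* = 18.6694

After buying the subsistence bundle (10, 8), a share 3/7 of the remaining income goes to x_1: x_1* = 10 + 3/7·(M − 10p_1 − 8p_2)/p_1.
Discretionary income = 108 − 10·2.8 − 8·2.92 = 56.64; x_1* = 10 + 3/7·56.64/2.8 = 18.6694.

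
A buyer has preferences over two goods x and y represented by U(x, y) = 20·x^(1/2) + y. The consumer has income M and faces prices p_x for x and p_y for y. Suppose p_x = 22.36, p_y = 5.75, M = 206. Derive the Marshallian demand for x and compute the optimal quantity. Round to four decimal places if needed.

Thus x* = (10·p_y/p_x)² — independent of M — with the rest of income spent on y.
Plugging in: x* = (10·5.75/22.36)² = 6.6129.

x* = 6.6129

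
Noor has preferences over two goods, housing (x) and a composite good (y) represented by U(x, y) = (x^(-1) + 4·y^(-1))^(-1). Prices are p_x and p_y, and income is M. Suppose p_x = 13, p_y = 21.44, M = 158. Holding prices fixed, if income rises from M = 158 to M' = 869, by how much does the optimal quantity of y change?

Δy* = 23.8691

From the CES first-order condition, (1/4)·(y/x)^(2) = p_x/p_y.
Hence y/x = (4·p_x/p_y)^(1/(2)), i.e. raised to the 0.5 power.
With the ratio pinned down, the budget gives x* = M/(p_x + p_y·(y/x)) and y* = (y/x)·x*.
Numerically y/x = 1.557361, so x* = 158/(13 + 21.44·1.557361) = 3.4059 and y* = 1.557361·3.4059 = 5.3042.
At M' = 869: y* = 29.1734. Change: 29.1734 − 5.3042 = 23.8691.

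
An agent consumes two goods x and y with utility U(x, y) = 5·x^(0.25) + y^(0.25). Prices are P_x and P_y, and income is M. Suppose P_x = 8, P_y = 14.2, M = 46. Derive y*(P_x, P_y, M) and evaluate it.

From the CES first-order condition, 5·(y/x)^(0.75) = P_x/P_y.
Solve for the ratio: y/x = [(1/5)·P_x/P_y]^(4/3).
With the ratio pinned down, the budget gives x* = M/(P_x + P_y·(y/x)) and y* = (y/x)·x*.
Numerically y/x = 0.054422, so x* = 46/(8 + 14.2·0.054422) = 5.2435 and y* = 0.054422·5.2435 = 0.2854.

y* = 0.2854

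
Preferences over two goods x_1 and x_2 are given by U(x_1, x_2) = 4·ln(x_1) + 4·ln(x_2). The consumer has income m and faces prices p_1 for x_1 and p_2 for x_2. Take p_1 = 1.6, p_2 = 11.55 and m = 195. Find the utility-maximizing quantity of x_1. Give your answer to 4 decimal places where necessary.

Tangency: MRS = x_2/x_1 = p_1/p_2.
So 4·p_2·x_2 = 4·p_1·x_1; combined with the budget, a share 0.5 of income goes to x_1.
Demand: x_1*(p_1,p_2,m) = 0.5·m/p_1 and x_2* = 0.5·m/p_2.
At p_1=1.6, p_2=11.55, m=195: x_1* = 0.5·195/1.6 = 60.9375.

x_1* = 60.9375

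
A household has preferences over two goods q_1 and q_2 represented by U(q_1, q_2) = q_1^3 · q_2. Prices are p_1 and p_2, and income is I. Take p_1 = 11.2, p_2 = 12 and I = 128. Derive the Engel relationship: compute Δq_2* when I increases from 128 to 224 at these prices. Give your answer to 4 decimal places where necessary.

Δq_2* = 2

MU_q_1/MU_q_2 = (3·q_2)/(q_1); tangency sets this equal to p_1/p_2.
Rearranging, p_2·q_2 = (1/3)·p_1·q_1. Substituting into the budget gives p_1·q_1·(1 + (1/3)) = I.
Demand: q_1*(p_1,p_2,I) = 0.75·I/p_1 and q_2* = 0.25·I/p_2.
At p_1=11.2, p_2=12, I=128: q_2* = 0.25·128/12 = 2.6667.
At I' = 224: q_2* = 4.6667. Change: 4.6667 − 2.6667 = 2.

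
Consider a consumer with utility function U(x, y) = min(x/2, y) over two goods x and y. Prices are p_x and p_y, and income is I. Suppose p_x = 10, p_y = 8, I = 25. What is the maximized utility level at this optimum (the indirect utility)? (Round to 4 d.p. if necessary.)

With perfect complements, no substitution: consume in ratio x:y = 2:1.
Budget: p_x·x + p_y·(1/2)·x = I, so (2·p_x + p_y)·x = 2·I.
Demand: x*(p_x,p_y,I) = 2·I/(2·p_x + p_y), y* = I/(2·p_x + p_y).
Here 2·10 + 8 = 28, giving x* = 1.7857 and y* = 0.8929.
Utility at the optimum: U(1.7857, 0.8929) = 0.8929.

V = 0.8929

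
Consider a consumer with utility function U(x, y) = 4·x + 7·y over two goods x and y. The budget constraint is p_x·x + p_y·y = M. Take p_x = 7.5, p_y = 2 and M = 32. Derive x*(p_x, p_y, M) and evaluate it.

Perfect substitutes: compare marginal utility per dollar. 4/p_x vs 7/p_y → 0.5333 vs 3.5.
y gives more utility per dollar, so spend all income on y: y* = M/p_y, x* = 0.
Numerically: x* = 0, y* = 16.

x* = 0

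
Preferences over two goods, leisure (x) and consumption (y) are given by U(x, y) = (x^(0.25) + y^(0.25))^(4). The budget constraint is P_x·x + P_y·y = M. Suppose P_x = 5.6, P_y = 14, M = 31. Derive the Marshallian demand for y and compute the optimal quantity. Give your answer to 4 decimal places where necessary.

Numerically y/x = 0.294723, so x* = 31/(5.6 + 14·0.294723) = 3.1873 and y* = 0.294723·3.1873 = 0.9394.

y* = 0.9394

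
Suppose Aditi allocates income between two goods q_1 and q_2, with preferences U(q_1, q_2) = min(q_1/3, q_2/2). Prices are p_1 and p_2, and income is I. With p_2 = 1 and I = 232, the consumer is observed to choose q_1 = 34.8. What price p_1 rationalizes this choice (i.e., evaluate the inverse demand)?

With perfect complements, no substitution: consume in ratio q_1:q_2 = 3:2.
Budget: p_1·q_1 + p_2·(2/3)·q_1 = I, so (3·p_1 + 2·p_2)·q_1 = 3·I.
Demand: q_1*(p_1,p_2,I) = 3·I/(3·p_1 + 2·p_2), q_2* = 2·I/(3·p_1 + 2·p_2).
Set q_1* = 34.8 in the demand function and solve for p_1: p_1 = 6.

p_1 = 6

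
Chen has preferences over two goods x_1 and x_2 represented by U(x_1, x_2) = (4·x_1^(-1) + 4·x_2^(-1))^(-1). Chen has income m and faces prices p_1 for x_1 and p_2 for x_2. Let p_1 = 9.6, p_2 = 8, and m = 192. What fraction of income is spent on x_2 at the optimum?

From the CES first-order condition, (x_2/x_1)^(2) = p_1/p_2.
Solve for the ratio: x_2/x_1 = [p_1/p_2]^(0.5).
With the ratio pinned down, the budget gives x_1* = m/(p_1 + p_2·(x_2/x_1)) and x_2* = (x_2/x_1)·x_1*.
Numerically x_2/x_1 = 1.095445, so x_1* = 192/(9.6 + 8·1.095445) = 10.4555 and x_2* = 1.095445·10.4555 = 11.4534.
Expenditure on x_2: 8·11.4534 = 91.6273; share = 0.4772.

share on x_2 = 0.4772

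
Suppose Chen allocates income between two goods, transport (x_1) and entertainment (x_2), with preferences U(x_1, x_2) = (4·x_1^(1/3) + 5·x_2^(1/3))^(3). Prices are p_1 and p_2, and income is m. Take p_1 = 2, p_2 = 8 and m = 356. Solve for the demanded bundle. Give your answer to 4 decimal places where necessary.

MRS = MU_x_1/MU_x_2 = (4/5)·(x_2/x_1)^(2/3). Set equal to p_1/p_2.
Solve for the ratio: x_2/x_1 = [(5/4)·p_1/p_2]^(1.5).
With the ratio pinned down, the budget gives x_1* = m/(p_1 + p_2·(x_2/x_1)) and x_2* = (x_2/x_1)·x_1*.
Numerically x_2/x_1 = 0.174693, so x_1* = 356/(2 + 8·0.174693) = 104.7816 and x_2* = 0.174693·104.7816 = 18.3046.

x_1* = 104.7816, x_2* = 18.3046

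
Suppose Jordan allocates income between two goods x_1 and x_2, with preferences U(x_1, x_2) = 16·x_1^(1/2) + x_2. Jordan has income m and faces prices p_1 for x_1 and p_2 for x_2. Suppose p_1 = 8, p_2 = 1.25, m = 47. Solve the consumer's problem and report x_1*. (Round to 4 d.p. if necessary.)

Set MRS = p_1/p_2: 8·x_1^(−1/2) = p_1/p_2.
Solve: √x_1 = 8·p_2/p_1, so x_1*(p_1,p_2) = (8·p_2/p_1)², and x_2* = (m − p_1·x_1*)/p_2.
Plugging in: x_1* = (8·1.25/8)² = 1.5625.

x_1* = 1.5625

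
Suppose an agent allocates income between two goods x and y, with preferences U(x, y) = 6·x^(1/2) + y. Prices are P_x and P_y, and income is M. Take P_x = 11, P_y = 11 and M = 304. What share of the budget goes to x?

share on x = 0.3257

Utility is quasi-linear in y; the FOC for x is 3/√x = P_x/P_y.
Solve: √x = 3·P_y/P_x, so x*(P_x,P_y) = (3·P_y/P_x)², and y* = (M − P_x·x*)/P_y.
Plugging in: x* = (3·11/11)² = 9, y* = 18.6364.
Expenditure on x: 11·9 = 99; share = 0.3257.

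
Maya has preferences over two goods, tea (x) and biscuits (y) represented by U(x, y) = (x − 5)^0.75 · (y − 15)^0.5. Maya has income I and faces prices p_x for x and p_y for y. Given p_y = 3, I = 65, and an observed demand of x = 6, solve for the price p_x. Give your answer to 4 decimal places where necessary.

Let x' = x−5, y' = y−15. MRS = (3/2)·y'/x' = p_x/p_y.
After buying the subsistence bundle (5, 15), a share 0.6 of the remaining income goes to x: x* = 5 + 0.6·(I − 5p_x − 15p_y)/p_x.
Set x* = 6 in the demand function and solve for p_x: p_x = 3.

p_x = 3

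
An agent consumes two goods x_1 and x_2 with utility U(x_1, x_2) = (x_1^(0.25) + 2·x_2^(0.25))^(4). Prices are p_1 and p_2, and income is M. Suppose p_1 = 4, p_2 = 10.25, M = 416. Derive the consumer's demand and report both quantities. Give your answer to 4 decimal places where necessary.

MRS = MU_x_1/MU_x_2 = (1/2)·(x_2/x_1)^(0.75). Set equal to p_1/p_2.
Hence x_2/x_1 = (2·p_1/p_2)^(1/(0.75)), i.e. raised to the 4/3 power.
With the ratio pinned down, the budget gives x_1* = M/(p_1 + p_2·(x_2/x_1)) and x_2* = (x_2/x_1)·x_1*.
Numerically x_2/x_1 = 0.718602, so x_1* = 416/(4 + 10.25·0.718602) = 36.6015 and x_2* = 0.718602·36.6015 = 26.3019.

x_1* = 36.6015, x_2* = 26.3019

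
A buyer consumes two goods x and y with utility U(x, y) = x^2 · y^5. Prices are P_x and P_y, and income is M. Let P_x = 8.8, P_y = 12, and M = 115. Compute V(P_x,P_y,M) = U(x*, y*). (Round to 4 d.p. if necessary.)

MU_x/MU_y = (2·y)/(5·x); tangency sets this equal to P_x/P_y.
Rearranging, P_y·y = (5/2)·P_x·x. Substituting into the budget gives P_x·x·(1 + (5/2)) = M.
Demand: x*(P_x,P_y,M) = 2/7·M/P_x and y* = 5/7·M/P_y.
At P_x=8.8, P_y=12, M=115: x* = 2/7·115/8.8 = 3.7338, y* = 6.8452.
Utility at the optimum: U(3.7338, 6.8452) = 209525.5748.

V = 209525.5748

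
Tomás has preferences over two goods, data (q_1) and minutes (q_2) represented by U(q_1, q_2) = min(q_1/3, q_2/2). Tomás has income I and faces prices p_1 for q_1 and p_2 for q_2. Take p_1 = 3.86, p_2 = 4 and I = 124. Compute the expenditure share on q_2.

With perfect complements, no substitution: consume in ratio q_1:q_2 = 3:2.
Budget: p_1·q_1 + p_2·(2/3)·q_1 = I, so (3·p_1 + 2·p_2)·q_1 = 3·I.
Demand: q_1*(p_1,p_2,I) = 3·I/(3·p_1 + 2·p_2), q_2* = 2·I/(3·p_1 + 2·p_2).
Here 3·3.86 + 2·4 = 19.58, giving q_1* = 18.999 and q_2* = 12.666.
Expenditure on q_2: 4·12.666 = 50.6639; share = 0.4086.

share on q_2 = 0.4086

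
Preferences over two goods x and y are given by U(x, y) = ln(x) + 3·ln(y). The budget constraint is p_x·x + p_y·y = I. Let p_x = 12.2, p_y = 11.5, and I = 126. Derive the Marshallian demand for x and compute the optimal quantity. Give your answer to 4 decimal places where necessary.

x* = 2.582

The MRS is (1/3)·y/x. Set MRS = p_x/p_y.
So p_y·y = 3·p_x·x; combined with the budget, a share 0.25 of income goes to x.
Demand: x*(p_x,p_y,I) = 0.25·I/p_x and y* = 0.75·I/p_y.
At p_x=12.2, p_y=11.5, I=126: x* = 0.25·126/12.2 = 2.582.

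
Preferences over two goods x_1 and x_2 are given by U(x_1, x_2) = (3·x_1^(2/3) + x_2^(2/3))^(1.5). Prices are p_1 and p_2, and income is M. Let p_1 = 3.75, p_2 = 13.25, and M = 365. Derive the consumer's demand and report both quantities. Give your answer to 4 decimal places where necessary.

x_1* = 97.0454, x_2* = 0.0815

Substitute x_2 = (x_2/x_1)·x_1 into the budget: x_1* = M/(p_1 + p_2·(x_2/x_1)).
Numerically x_2/x_1 = 0.00084, so x_1* = 365/(3.75 + 13.25·0.00084) = 97.0454 and x_2* = 0.00084·97.0454 = 0.0815.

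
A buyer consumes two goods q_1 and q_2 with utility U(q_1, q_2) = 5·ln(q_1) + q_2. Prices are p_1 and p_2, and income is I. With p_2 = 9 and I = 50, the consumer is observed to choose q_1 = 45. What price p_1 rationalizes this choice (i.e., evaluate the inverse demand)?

MU_q_1 = 5/q_1, MU_q_2 = 1. Tangency: 5/q_1 = p_1/p_2.
So q_1*(p_1,p_2) = 5·p_2/p_1, independent of income; and q_2* = (I − 5·p_2)/p_2.
Set q_1* = 45 in the demand function and solve for p_1: p_1 = 1.

p_1 = 1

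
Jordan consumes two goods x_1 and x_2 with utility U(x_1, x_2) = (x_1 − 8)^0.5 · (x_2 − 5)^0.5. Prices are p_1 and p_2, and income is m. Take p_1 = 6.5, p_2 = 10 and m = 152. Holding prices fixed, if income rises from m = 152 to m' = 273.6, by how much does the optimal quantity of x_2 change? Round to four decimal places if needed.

MRS = (x_2−5)/(x_1−8). Tangency with p_1/p_2 gives x_2−5 = (p_1/p_2)·(x_1−8).
After buying the subsistence bundle (8, 5), a share 0.5 of the remaining income goes to x_1: x_1* = 8 + 0.5·(m − 8p_1 − 5p_2)/p_1.
Discretionary income = 152 − 8·6.5 − 5·10 = 50; x_2* = 5 + 0.5·50/10 = 7.5.
At m' = 273.6: x_2* = 13.58. Change: 13.58 − 7.5 = 6.08.

Δx_2* = 6.08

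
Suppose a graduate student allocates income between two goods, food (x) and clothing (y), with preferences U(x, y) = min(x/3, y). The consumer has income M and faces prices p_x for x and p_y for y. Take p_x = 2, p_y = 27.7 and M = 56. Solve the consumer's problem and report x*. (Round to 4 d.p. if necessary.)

With perfect complements, no substitution: consume in ratio x:y = 3:1.
Budget: p_x·x + p_y·(1/3)·x = M, so (3·p_x + p_y)·x = 3·M.
Demand: x*(p_x,p_y,M) = 3·M/(3·p_x + p_y), y* = M/(3·p_x + p_y).
Here 3·2 + 27.7 = 33.7, giving x* = 4.9852.

x* = 4.9852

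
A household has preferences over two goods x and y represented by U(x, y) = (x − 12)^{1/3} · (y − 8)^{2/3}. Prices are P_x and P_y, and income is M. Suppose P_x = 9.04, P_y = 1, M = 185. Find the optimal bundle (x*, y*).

This is Cobb-Douglas in (x−12, y−8): tangency gives 1/3·P_y·(y−8) = 2/3·P_x·(x−12).
After buying the subsistence bundle (12, 8), a share 1/3 of the remaining income goes to x: x* = 12 + 1/3·(M − 12P_x − 8P_y)/P_x.
Discretionary income = 185 − 12·9.04 − 8·1 = 68.52; x* = 12 + 1/3·68.52/9.04 = 14.5265; y* = 8 + 2/3·68.52/1 = 53.68.

x* = 14.5265, y* = 53.68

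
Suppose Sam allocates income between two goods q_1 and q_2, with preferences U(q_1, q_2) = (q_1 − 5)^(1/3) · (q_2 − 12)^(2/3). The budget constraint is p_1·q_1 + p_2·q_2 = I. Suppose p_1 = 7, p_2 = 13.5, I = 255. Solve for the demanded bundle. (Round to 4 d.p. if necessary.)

q_1* = 7.7619, q_2* = 14.8642

Substituting into the budget: q_1* = 5 + 1/3·(I − 5·p_1 − 12·p_2)/p_1, and q_2* = 12 + 2/3·(…)/p_2.
Discretionary income = 255 − 5·7 − 12·13.5 = 58; q_1* = 5 + 1/3·58/7 = 7.7619; q_2* = 12 + 2/3·58/13.5 = 14.8642.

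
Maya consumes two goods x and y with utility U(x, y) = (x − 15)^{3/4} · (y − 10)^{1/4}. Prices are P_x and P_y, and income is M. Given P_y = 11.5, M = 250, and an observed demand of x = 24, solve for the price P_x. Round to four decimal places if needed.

This is Cobb-Douglas in (x−15, y−10): tangency gives 0.75·P_y·(y−10) = 0.25·P_x·(x−15).
After buying the subsistence bundle (15, 10), a share 0.75 of the remaining income goes to x: x* = 15 + 0.75·(M − 15P_x − 10P_y)/P_x.
Set x* = 24 in the demand function and solve for P_x: P_x = 5.

P_x = 5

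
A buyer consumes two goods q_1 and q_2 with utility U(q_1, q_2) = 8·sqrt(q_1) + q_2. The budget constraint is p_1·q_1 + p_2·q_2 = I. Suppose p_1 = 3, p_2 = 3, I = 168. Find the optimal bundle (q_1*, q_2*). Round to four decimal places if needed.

q_1* = 16, q_2* = 40

MU_q_1 = 4/√q_1, MU_q_2 = 1. Tangency: 4/√q_1 = p_1/p_2.
Thus q_1* = (4·p_2/p_1)² — independent of I — with the rest of income spent on q_2.
Plugging in: q_1* = (4·3/3)² = 16, q_2* = 40.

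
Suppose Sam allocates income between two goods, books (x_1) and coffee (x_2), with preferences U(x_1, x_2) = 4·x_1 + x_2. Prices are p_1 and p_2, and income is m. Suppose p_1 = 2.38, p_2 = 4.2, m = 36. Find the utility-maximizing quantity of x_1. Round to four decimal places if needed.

Numerically: x_1* = 15.1261, x_2* = 0.

x_1* = 15.1261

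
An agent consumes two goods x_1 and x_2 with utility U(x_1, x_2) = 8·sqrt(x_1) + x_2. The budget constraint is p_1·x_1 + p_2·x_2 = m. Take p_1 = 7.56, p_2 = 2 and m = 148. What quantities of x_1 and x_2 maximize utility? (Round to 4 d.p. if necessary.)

x_1* = 1.1198, x_2* = 69.7672

Set MRS = p_1/p_2: 4·x_1^(−1/2) = p_1/p_2.
Solve: √x_1 = 4·p_2/p_1, so x_1*(p_1,p_2) = (4·p_2/p_1)², and x_2* = (m − p_1·x_1*)/p_2.
Plugging in: x_1* = (4·2/7.56)² = 1.1198, x_2* = 69.7672.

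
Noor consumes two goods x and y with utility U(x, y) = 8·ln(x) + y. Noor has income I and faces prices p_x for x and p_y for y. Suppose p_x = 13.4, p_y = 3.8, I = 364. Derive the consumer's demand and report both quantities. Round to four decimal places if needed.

So x*(p_x,p_y) = 8·p_y/p_x, independent of income; and y* = (I − 8·p_y)/p_y.
At the given prices: x* = 8·3.8/13.4 = 2.2687, and y* = 87.7895.

x* = 2.2687, y* = 87.7895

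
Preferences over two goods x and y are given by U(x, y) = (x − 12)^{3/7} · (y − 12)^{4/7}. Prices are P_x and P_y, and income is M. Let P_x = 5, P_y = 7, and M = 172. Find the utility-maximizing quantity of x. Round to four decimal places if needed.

Substituting into the budget: x* = 12 + 3/7·(M − 12·P_x − 12·P_y)/P_x, and y* = 12 + 4/7·(…)/P_y.
Discretionary income = 172 − 12·5 − 12·7 = 28; x* = 12 + 3/7·28/5 = 14.4.

x* = 14.4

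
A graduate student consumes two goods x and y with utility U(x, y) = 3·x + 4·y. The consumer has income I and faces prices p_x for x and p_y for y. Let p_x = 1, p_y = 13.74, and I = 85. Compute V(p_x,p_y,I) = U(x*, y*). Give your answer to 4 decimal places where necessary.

V = 255

x gives more utility per dollar, so spend all income on x: x* = I/p_x, y* = 0.
Numerically: x* = 85, y* = 0.
Utility at the optimum: U(85, 0) = 255.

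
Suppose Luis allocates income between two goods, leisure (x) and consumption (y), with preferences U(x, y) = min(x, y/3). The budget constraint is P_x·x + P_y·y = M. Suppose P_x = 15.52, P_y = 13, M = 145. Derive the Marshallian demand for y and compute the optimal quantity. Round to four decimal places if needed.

Leontief preferences: the optimum is at the kink where x/1 = y/3, i.e. y = 3·x.
Budget: P_x·x + P_y·3·x = M, so (P_x + 3·P_y)·x = M.
Demand: x*(P_x,P_y,M) = M/(P_x + 3·P_y), y* = 3·M/(P_x + 3·P_y).
Here 15.52 + 3·13 = 54.52, giving y* = 7.9787.

y* = 7.9787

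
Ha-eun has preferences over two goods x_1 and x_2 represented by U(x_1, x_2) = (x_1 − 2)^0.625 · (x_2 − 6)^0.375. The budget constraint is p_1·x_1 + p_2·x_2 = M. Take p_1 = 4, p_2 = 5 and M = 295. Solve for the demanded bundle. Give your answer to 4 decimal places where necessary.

This is Cobb-Douglas in (x_1−2, x_2−6): tangency gives 0.625·p_2·(x_2−6) = 0.375·p_1·(x_1−2).
Substituting into the budget: x_1* = 2 + 0.625·(M − 2·p_1 − 6·p_2)/p_1, and x_2* = 6 + 0.375·(…)/p_2.
Discretionary income = 295 − 2·4 − 6·5 = 257; x_1* = 2 + 0.625·257/4 = 42.1562; x_2* = 6 + 0.375·257/5 = 25.275.

x_1* = 42.1562, x_2* = 25.275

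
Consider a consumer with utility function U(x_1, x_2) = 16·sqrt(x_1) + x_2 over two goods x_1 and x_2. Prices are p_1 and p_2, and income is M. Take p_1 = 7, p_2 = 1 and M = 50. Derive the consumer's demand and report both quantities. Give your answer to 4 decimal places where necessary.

Utility is quasi-linear in x_2; the FOC for x_1 is 8/√x_1 = p_1/p_2.
Thus x_1* = (8·p_2/p_1)² — independent of M — with the rest of income spent on x_2.
Plugging in: x_1* = (8·1/7)² = 1.3061, x_2* = 40.8571.

x_1* = 1.3061, x_2* = 40.8571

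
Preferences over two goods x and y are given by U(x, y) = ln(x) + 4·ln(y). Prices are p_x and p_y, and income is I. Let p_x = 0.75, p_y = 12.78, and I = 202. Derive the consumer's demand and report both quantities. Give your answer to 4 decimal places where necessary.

x* = 53.8667, y* = 12.6448

The MRS is (1/4)·y/x. Set MRS = p_x/p_y.
Rearranging, p_y·y = 4·p_x·x. Substituting into the budget gives p_x·x·(1 + 4) = I.
Demand: x*(p_x,p_y,I) = 0.2·I/p_x and y* = 0.8·I/p_y.
At p_x=0.75, p_y=12.78, I=202: x* = 0.2·202/0.75 = 53.8667, y* = 12.6448.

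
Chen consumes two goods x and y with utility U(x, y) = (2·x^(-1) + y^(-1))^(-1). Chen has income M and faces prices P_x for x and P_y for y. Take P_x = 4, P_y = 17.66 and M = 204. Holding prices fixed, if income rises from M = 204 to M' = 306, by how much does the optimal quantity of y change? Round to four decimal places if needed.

MRS = MU_x/MU_y = 2·(y/x)^(2). Set equal to P_x/P_y.
Solve for the ratio: y/x = [(1/2)·P_x/P_y]^(0.5).
With the ratio pinned down, the budget gives x* = M/(P_x + P_y·(y/x)) and y* = (y/x)·x*.
Numerically y/x = 0.336527, so x* = 204/(4 + 17.66·0.336527) = 20.5168 and y* = 0.336527·20.5168 = 6.9045.
At M' = 306: y* = 10.3567. Change: 10.3567 − 6.9045 = 3.4522.

Δy* = 3.4522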